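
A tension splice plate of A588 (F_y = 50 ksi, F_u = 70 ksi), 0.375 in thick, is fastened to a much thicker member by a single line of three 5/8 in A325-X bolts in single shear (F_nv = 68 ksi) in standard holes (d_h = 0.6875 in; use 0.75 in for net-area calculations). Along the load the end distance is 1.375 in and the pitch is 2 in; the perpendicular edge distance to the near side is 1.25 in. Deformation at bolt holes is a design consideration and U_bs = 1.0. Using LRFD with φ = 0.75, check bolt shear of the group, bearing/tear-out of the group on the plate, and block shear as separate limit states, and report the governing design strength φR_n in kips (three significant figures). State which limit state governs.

Bolt shear: A_b = π·0.625²/4 = 0.3068 in²; R_n = 68 × 0.3068 × 3 × 1 = 62.59 kips → 0.75 × 62.59 = 46.9 kips.
Bearing: edge l_c = 1.031, r_n = 32.48 kips; interior l_c = 1.312, r_n = 39.38 kips; R_n = 32.48 + 2·39.38 = 111.2 kips → 83.4 kips.
Block shear: A_gv = 2.016, A_nv = 1.312, A_nt = 0.3281 in²; R_n = min(0.6F_uA_nv, 0.6F_yA_gv) + U_bs·F_u·A_nt = 78.09 kips → 58.6 kips.
Bolt shear governs: 46.9 kips.

46.9 kips (bolt shear governs)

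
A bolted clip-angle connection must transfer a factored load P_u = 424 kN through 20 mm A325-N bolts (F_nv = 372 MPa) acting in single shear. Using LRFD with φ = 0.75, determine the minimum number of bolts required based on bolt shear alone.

A_b = π·20²/4 = 314.2 mm².
Per-bolt design strength φR_n = 0.75 × 372 × 314.2 × 1 / 1000 = 87.65 kN.
n ≥ 424 / 87.65 = 4.837 → use 5 bolts.

5 bolts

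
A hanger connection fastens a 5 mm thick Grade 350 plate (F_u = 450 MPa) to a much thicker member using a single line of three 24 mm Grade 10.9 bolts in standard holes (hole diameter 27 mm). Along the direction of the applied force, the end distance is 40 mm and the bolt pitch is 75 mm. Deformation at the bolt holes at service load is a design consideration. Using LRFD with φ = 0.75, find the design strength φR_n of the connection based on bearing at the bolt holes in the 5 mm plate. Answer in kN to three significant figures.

Per bolt r_n = 1.2 l_c t F_u ≤ 2.4 d t F_u; upper limit = 2.4 × 24 × 5 × 450 / 1000 = 129.6 kN.
Edge bolt: l_c = 40 − 27/2 = 26.5 mm → 1.2 × 26.5 × 5 × 450 / 1000 = 71.55 → r_n = 71.55 kN.
Interior bolts: l_c = 75 − 27 = 48 mm → 1.2 × 48 × 5 × 450 / 1000 = 129.6 → r_n = 129.6 kN.
R_n = 1 × 71.55 + 2 × 129.6 = 330.8 kN.
Design strength φR_n = 0.75 × 330.8 = 248 kN.

248 kN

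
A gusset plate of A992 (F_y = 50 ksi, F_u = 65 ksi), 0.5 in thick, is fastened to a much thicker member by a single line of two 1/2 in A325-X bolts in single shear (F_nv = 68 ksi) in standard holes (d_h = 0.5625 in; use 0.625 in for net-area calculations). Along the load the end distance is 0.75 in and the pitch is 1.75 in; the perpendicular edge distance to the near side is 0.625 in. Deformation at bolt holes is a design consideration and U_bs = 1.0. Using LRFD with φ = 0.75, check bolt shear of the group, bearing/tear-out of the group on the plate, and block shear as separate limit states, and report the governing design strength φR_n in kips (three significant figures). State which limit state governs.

20 kips (bolt shear governs)

Bolt shear: A_b = π·0.5²/4 = 0.1963 in²; R_n = 68 × 0.1963 × 2 × 1 = 26.7 kips → 0.75 × 26.7 = 20 kips.
Bearing: edge l_c = 0.4688, r_n = 18.28 kips; interior l_c = 1.188, r_n = 39 kips; R_n = 18.28 + 1·39 = 57.28 kips → 43 kips.
Block shear: A_gv = 1.25, A_nv = 0.7812, A_nt = 0.1562 in²; R_n = min(0.6F_uA_nv, 0.6F_yA_gv) + U_bs·F_u·A_nt = 40.62 kips → 30.5 kips.
Bolt shear governs: 20 kips.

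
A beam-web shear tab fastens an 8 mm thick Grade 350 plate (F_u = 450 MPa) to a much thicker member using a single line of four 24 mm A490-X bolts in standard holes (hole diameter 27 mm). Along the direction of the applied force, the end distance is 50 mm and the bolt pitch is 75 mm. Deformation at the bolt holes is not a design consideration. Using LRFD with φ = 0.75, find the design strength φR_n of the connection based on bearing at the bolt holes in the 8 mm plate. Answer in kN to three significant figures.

731 kN

Per bolt r_n = 1.5 l_c t F_u ≤ 3.0 d t F_u; upper limit = 3.0 × 24 × 8 × 450 / 1000 = 259.2 kN.
Edge bolt: l_c = 50 − 27/2 = 36.5 mm → 1.5 × 36.5 × 8 × 450 / 1000 = 197.1 → r_n = 197.1 kN.
Interior bolts: l_c = 75 − 27 = 48 mm → 1.5 × 48 × 8 × 450 / 1000 = 259.2 → r_n = 259.2 kN.
R_n = 1 × 197.1 + 3 × 259.2 = 974.7 kN.
Design strength φR_n = 0.75 × 974.7 = 731 kN.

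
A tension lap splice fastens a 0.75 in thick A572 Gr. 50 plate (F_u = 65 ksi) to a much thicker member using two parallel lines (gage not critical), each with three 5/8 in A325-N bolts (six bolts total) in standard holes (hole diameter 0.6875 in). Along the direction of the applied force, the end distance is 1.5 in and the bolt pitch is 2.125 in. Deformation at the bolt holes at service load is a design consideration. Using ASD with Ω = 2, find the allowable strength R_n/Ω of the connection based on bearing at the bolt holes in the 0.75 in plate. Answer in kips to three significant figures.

Per bolt r_n = 1.2 l_c t F_u ≤ 2.4 d t F_u; upper limit = 2.4 × 0.625 × 0.75 × 65 = 73.12 kips.
Edge bolt: l_c = 1.5 − 0.6875/2 = 1.156 in → 1.2 × 1.156 × 0.75 × 65 = 67.64 → r_n = 67.64 kips.
Interior bolts: l_c = 2.125 − 0.6875 = 1.438 in → 1.2 × 1.438 × 0.75 × 65 = 84.09 → r_n = 73.12 kips.
R_n = 2 × 67.64 + 4 × 73.12 = 427.8 kips.
Allowable strength R_n/Ω = 427.8 / 2 = 214 kips.

214 kips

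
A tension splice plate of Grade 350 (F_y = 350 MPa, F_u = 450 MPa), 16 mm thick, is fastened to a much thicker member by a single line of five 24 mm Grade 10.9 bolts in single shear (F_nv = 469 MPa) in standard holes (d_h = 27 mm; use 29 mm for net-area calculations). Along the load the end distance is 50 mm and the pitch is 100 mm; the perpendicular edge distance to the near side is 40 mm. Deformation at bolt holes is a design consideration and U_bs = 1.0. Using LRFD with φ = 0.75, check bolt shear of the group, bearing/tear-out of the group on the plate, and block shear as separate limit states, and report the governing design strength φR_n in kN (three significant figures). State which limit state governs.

796 kN (bolt shear governs)

Bolt shear: A_b = π·24²/4 = 452.4 mm²; R_n = 469 × 452.4 × 5 × 1 / 1000 = 1061 kN → 0.75 × 1061 = 796 kN.
Bearing: edge l_c = 36.5, r_n = 315.4 kN; interior l_c = 73, r_n = 414.7 kN; R_n = 315.4 + 4·414.7 = 1974 kN → 1480 kN.
Block shear: A_gv = 7200, A_nv = 5112, A_nt = 408 mm²; R_n = min(0.6F_uA_nv, 0.6F_yA_gv) + U_bs·F_u·A_nt = 1564 kN → 1170 kN.
Bolt shear governs: 796 kN.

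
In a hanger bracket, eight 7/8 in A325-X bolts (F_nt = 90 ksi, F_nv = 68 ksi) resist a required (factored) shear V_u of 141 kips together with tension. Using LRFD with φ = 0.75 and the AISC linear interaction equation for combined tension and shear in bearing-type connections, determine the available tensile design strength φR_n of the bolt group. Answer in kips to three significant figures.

236 kips

A_b = π·0.875²/4 = 0.6013 in²; f_rv = 141 / (8 × 0.6013) = 29.31 ksi.
F'_nt = 1.3 F_nt − (F_nt / φF_nv) f_rv = 1.3·90 − (90/(0.75·68))·29.31 = 65.28 ksi, capped at F_nt → F'_nt = 65.28 ksi.
R_n = F'_nt · A_b · n = 65.28 × 0.6013 × 8 = 314 kips.
Design strength φR_n = 0.75 × 314 = 236 kips.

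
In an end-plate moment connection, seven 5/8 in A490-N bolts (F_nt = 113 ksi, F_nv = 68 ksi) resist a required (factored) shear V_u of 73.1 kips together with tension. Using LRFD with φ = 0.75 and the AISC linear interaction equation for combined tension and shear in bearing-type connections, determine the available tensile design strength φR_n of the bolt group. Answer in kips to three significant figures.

A_b = π·0.625²/4 = 0.3068 in²; f_rv = 73.1 / (7 × 0.3068) = 34.04 ksi.
F'_nt = 1.3 F_nt − (F_nt / φF_nv) f_rv = 1.3·113 − (113/(0.75·68))·34.04 = 71.48 ksi, capped at F_nt → F'_nt = 71.48 ksi.
R_n = F'_nt · A_b · n = 71.48 × 0.3068 × 7 = 153.5 kips.
Design strength φR_n = 0.75 × 153.5 = 115 kips.

115 kips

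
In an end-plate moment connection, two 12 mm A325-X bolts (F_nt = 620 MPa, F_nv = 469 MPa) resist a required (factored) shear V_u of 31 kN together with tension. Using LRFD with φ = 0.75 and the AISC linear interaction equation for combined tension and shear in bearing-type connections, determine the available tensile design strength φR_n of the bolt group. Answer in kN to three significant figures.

95.8 kN

A_b = π·12²/4 = 113.1 mm²; f_rv = 31 × 1000 / (2 × 113.1) = 137.1 MPa.
F'_nt = 1.3 F_nt − (F_nt / φF_nv) f_rv = 1.3·620 − (620/(0.75·469))·137.1 = 564.4 MPa, capped at F_nt → F'_nt = 564.4 MPa.
R_n = F'_nt · A_b · n = 564.4 × 113.1 × 2 / 1000 = 127.7 kN.
Design strength φR_n = 0.75 × 127.7 = 95.8 kN.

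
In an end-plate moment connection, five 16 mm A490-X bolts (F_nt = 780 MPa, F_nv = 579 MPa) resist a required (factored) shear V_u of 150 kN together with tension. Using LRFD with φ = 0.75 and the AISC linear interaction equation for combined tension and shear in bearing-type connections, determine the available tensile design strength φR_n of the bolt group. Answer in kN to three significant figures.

562 kN

A_b = π·16²/4 = 201.1 mm²; f_rv = 150 × 1000 / (5 × 201.1) = 149.2 MPa.
F'_nt = 1.3 F_nt − (F_nt / φF_nv) f_rv = 1.3·780 − (780/(0.75·579))·149.2 = 746 MPa, capped at F_nt → F'_nt = 746 MPa.
R_n = F'_nt · A_b · n = 746 × 201.1 × 5 / 1000 = 750 kN.
Design strength φR_n = 0.75 × 750 = 562 kN.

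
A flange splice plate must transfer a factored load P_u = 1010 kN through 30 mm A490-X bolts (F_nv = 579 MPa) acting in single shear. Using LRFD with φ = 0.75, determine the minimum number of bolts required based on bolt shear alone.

4 bolts

A_b = π·30²/4 = 706.9 mm².
Per-bolt design strength φR_n = 0.75 × 579 × 706.9 × 1 / 1000 = 307 kN.
n ≥ 1010 / 307 = 3.29 → use 4 bolts.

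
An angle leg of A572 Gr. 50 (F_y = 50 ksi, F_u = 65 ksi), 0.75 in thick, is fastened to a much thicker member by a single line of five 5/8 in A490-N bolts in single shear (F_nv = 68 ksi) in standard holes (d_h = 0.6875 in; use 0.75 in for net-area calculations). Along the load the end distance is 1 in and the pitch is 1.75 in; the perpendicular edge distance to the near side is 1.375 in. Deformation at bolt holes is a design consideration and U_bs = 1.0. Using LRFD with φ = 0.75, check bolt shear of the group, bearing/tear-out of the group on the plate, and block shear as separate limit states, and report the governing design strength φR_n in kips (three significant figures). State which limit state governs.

78.2 kips (bolt shear governs)

Bolt shear: A_b = π·0.625²/4 = 0.3068 in²; R_n = 68 × 0.3068 × 5 × 1 = 104.3 kips → 0.75 × 104.3 = 78.2 kips.
Bearing: edge l_c = 0.6562, r_n = 38.39 kips; interior l_c = 1.062, r_n = 62.16 kips; R_n = 38.39 + 4·62.16 = 287 kips → 215 kips.
Block shear: A_gv = 6, A_nv = 3.469, A_nt = 0.75 in²; R_n = min(0.6F_uA_nv, 0.6F_yA_gv) + U_bs·F_u·A_nt = 184 kips → 138 kips.
Bolt shear governs: 78.2 kips.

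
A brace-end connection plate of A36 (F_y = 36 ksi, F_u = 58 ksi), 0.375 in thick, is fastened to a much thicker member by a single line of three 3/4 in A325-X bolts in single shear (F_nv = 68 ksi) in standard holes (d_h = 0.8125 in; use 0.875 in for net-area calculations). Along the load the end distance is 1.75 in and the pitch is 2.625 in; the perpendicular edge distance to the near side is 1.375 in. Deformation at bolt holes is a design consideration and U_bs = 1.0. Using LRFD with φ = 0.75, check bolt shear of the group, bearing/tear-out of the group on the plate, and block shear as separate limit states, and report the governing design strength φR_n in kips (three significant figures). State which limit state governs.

57.8 kips (block shear governs)

Bolt shear: A_b = π·0.75²/4 = 0.4418 in²; R_n = 68 × 0.4418 × 3 × 1 = 90.12 kips → 0.75 × 90.12 = 67.6 kips.
Bearing: edge l_c = 1.344, r_n = 35.07 kips; interior l_c = 1.812, r_n = 39.15 kips; R_n = 35.07 + 2·39.15 = 113.4 kips → 85 kips.
Block shear: A_gv = 2.625, A_nv = 1.805, A_nt = 0.3516 in²; R_n = min(0.6F_uA_nv, 0.6F_yA_gv) + U_bs·F_u·A_nt = 77.09 kips → 57.8 kips.
Block shear governs: 57.8 kips.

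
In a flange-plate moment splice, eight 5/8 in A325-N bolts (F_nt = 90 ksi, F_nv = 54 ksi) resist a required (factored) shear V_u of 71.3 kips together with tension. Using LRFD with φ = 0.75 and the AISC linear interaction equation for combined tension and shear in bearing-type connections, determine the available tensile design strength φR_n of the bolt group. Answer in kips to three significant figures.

A_b = π·0.625²/4 = 0.3068 in²; f_rv = 71.3 / (8 × 0.3068) = 29.05 ksi.
F'_nt = 1.3 F_nt − (F_nt / φF_nv) f_rv = 1.3·90 − (90/(0.75·54))·29.05 = 52.44 ksi, capped at F_nt → F'_nt = 52.44 ksi.
R_n = F'_nt · A_b · n = 52.44 × 0.3068 × 8 = 128.7 kips.
Design strength φR_n = 0.75 × 128.7 = 96.5 kips.

96.5 kips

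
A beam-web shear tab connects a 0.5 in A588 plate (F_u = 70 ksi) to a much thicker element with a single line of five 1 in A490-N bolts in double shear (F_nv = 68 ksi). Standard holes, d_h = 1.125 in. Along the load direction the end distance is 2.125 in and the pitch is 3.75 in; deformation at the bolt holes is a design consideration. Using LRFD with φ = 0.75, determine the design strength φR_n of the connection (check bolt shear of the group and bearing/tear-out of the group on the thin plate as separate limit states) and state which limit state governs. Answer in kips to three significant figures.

301 kips (bearing governs)

Bolt shear: A_b = π·1²/4 = 0.7854 in²; R_n = 68 × 0.7854 × 5 × 2 = 534.1 kips → 0.75 × 534.1 = 401 kips.
Bearing (1.2 l_c t F_u ≤ 2.4 d t F_u): upper limit = 2.4·1·0.5·70 = 84 kips.
  Edge l_c = 2.125 − 1.125/2 = 1.562 → r_n = 65.62 kips; interior l_c = 3.75 − 1.125 = 2.625 → r_n = 84 kips.
  R_n,bearing = 1·65.62 + 4·84 = 401.6 kips → 0.75 × 401.6 = 301 kips.
Bearing governs: 301 kips.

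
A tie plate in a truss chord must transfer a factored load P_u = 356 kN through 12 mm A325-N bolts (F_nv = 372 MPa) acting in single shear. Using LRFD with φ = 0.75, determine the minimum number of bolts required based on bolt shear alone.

A_b = π·12²/4 = 113.1 mm².
Per-bolt design strength φR_n = 0.75 × 372 × 113.1 × 1 / 1000 = 31.55 kN.
n ≥ 356 / 31.55 = 11.28 → use 12 bolts.

12 bolts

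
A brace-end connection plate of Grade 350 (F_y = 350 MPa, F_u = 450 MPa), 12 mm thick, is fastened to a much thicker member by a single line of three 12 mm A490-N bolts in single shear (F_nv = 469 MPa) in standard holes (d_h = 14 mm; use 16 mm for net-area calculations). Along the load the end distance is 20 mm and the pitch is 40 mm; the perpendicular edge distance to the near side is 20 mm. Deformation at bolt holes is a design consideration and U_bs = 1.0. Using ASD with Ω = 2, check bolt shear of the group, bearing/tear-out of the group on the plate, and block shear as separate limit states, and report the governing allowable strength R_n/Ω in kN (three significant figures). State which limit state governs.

79.6 kN (bolt shear governs)

Bolt shear: A_b = π·12²/4 = 113.1 mm²; R_n = 469 × 113.1 × 3 × 1 / 1000 = 159.1 kN → 159.1 / 2 = 79.6 kN.
Bearing: edge l_c = 13, r_n = 84.24 kN; interior l_c = 26, r_n = 155.5 kN; R_n = 84.24 + 2·155.5 = 395.3 kN → 198 kN.
Block shear: A_gv = 1200, A_nv = 720, A_nt = 144 mm²; R_n = min(0.6F_uA_nv, 0.6F_yA_gv) + U_bs·F_u·A_nt = 259.2 kN → 130 kN.
Bolt shear governs: 79.6 kN.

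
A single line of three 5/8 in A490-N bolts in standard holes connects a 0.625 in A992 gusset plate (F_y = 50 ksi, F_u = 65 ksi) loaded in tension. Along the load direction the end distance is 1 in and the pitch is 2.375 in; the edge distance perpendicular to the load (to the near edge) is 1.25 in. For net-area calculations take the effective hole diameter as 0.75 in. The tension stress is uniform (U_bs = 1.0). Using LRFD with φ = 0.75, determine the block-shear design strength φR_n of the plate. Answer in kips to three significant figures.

97.5 kips

Shear plane L_v = 1 + 2·2.375 = 5.75 in; A_gv = 5.75 × 0.625 = 3.594 in².
A_nv = (5.75 − 2.5·0.75) × 0.625 = 2.422 in².
A_nt = (1.25 − 0.5·0.75) × 0.625 = 0.5469 in².
0.6 F_u A_nv = 94.45 kips; 0.6 F_y A_gv = 107.8 kips → shear rupture governs the shear term.
R_n = 94.45 + 1.0 × 65 × 0.5469 = 130 kips.
Design strength φR_n = 0.75 × 130 = 97.5 kips.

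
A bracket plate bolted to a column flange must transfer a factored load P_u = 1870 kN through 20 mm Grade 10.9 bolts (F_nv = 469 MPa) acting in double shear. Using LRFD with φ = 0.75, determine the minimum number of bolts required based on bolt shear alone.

9 bolts

A_b = π·20²/4 = 314.2 mm².
Per-bolt design strength φR_n = 0.75 × 469 × 314.2 × 2 / 1000 = 221 kN.
n ≥ 1870 / 221 = 8.461 → use 9 bolts.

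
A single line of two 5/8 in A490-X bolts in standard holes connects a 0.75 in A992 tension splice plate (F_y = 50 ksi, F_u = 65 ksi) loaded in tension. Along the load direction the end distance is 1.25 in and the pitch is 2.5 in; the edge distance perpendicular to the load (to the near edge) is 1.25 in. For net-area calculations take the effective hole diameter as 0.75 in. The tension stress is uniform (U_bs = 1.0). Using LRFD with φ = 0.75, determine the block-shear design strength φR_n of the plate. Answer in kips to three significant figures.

89.6 kips

Shear plane L_v = 1.25 + 1·2.5 = 3.75 in; A_gv = 3.75 × 0.75 = 2.812 in².
A_nv = (3.75 − 1.5·0.75) × 0.75 = 1.969 in².
A_nt = (1.25 − 0.5·0.75) × 0.75 = 0.6562 in².
0.6 F_u A_nv = 76.78 kips; 0.6 F_y A_gv = 84.38 kips → shear rupture governs the shear term.
R_n = 76.78 + 1.0 × 65 × 0.6562 = 119.4 kips.
Design strength φR_n = 0.75 × 119.4 = 89.6 kips.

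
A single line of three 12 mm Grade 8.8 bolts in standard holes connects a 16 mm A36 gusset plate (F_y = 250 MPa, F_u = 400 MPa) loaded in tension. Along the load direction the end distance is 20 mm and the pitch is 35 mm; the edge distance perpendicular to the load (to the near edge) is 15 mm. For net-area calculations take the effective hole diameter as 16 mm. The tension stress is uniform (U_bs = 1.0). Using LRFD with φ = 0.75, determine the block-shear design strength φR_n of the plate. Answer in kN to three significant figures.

178 kN

Shear plane L_v = 20 + 2·35 = 90 mm; A_gv = 90 × 16 = 1440 mm².
A_nv = (90 − 2.5·16) × 16 = 800 mm².
A_nt = (15 − 0.5·16) × 16 = 112 mm².
0.6 F_u A_nv = 192 kN; 0.6 F_y A_gv = 216 kN → shear rupture governs the shear term.
R_n = 192 + 1.0 × 400 × 112 / 1000 = 236.8 kN.
Design strength φR_n = 0.75 × 236.8 = 178 kN.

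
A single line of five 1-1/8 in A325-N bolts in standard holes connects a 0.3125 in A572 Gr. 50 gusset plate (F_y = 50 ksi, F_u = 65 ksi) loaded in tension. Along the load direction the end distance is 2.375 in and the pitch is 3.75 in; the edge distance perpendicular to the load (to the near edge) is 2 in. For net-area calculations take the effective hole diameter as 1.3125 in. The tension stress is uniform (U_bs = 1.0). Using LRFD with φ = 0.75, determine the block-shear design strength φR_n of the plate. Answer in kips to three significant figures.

Shear plane L_v = 2.375 + 4·3.75 = 17.38 in; A_gv = 17.38 × 0.3125 = 5.43 in².
A_nv = (17.38 − 4.5·1.3125) × 0.3125 = 3.584 in².
A_nt = (2 − 0.5·1.3125) × 0.3125 = 0.4199 in².
0.6 F_u A_nv = 139.8 kips; 0.6 F_y A_gv = 162.9 kips → shear rupture governs the shear term.
R_n = 139.8 + 1.0 × 65 × 0.4199 = 167.1 kips.
Design strength φR_n = 0.75 × 167.1 = 125 kips.

125 kips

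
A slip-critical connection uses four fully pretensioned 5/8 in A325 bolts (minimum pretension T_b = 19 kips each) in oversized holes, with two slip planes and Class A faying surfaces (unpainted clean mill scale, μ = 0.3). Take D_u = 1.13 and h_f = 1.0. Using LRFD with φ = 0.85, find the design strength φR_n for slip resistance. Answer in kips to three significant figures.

R_n = μ · D_u · h_f · T_b · n_s · n_b = 0.3 × 1.13 × 1.0 × 19 × 2 × 4 = 51.53 kips.
Design strength φR_n = 0.85 × 51.53 = 43.8 kips.

43.8 kips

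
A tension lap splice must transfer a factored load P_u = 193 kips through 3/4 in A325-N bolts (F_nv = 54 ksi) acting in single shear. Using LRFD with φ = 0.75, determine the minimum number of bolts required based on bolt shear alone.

A_b = π·0.75²/4 = 0.4418 in².
Per-bolt design strength φR_n = 0.75 × 54 × 0.4418 × 1 = 17.89 kips.
n ≥ 193 / 17.89 = 10.79 → use 11 bolts.

11 bolts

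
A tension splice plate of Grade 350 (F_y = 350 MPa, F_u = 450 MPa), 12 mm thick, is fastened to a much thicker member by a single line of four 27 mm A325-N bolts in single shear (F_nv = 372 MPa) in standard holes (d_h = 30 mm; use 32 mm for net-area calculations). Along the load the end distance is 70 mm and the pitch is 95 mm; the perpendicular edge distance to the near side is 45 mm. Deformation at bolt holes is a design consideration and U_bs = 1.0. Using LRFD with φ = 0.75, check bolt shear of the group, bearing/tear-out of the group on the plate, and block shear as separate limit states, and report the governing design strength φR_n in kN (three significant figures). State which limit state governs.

Bolt shear: A_b = π·27²/4 = 572.6 mm²; R_n = 372 × 572.6 × 4 × 1 / 1000 = 852 kN → 0.75 × 852 = 639 kN.
Bearing: edge l_c = 55, r_n = 349.9 kN; interior l_c = 65, r_n = 349.9 kN; R_n = 349.9 + 3·349.9 = 1400 kN → 1050 kN.
Block shear: A_gv = 4260, A_nv = 2916, A_nt = 348 mm²; R_n = min(0.6F_uA_nv, 0.6F_yA_gv) + U_bs·F_u·A_nt = 943.9 kN → 708 kN.
Bolt shear governs: 639 kN.

639 kN (bolt shear governs)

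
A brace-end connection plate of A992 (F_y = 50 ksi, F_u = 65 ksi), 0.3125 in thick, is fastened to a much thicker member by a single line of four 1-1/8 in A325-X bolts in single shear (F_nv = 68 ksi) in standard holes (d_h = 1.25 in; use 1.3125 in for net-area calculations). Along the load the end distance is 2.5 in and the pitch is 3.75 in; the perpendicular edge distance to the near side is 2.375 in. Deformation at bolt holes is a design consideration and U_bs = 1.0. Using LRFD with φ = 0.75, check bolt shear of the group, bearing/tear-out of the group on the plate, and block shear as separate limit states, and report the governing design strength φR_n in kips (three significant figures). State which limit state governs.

110 kips (block shear governs)

Bolt shear: A_b = π·1.125²/4 = 0.994 in²; R_n = 68 × 0.994 × 4 × 1 = 270.4 kips → 0.75 × 270.4 = 203 kips.
Bearing: edge l_c = 1.875, r_n = 45.7 kips; interior l_c = 2.5, r_n = 54.84 kips; R_n = 45.7 + 3·54.84 = 210.2 kips → 158 kips.
Block shear: A_gv = 4.297, A_nv = 2.861, A_nt = 0.5371 in²; R_n = min(0.6F_uA_nv, 0.6F_yA_gv) + U_bs·F_u·A_nt = 146.5 kips → 110 kips.
Block shear governs: 110 kips.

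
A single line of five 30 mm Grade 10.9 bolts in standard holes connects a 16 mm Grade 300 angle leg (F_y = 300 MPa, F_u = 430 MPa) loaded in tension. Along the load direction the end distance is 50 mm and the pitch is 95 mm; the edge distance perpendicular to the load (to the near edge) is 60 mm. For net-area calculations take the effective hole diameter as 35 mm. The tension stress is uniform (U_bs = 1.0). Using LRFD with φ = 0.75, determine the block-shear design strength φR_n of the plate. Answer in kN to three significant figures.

1060 kN

Shear plane L_v = 50 + 4·95 = 430 mm; A_gv = 430 × 16 = 6880 mm².
A_nv = (430 − 4.5·35) × 16 = 4360 mm².
A_nt = (60 − 0.5·35) × 16 = 680 mm².
0.6 F_u A_nv = 1125 kN; 0.6 F_y A_gv = 1238 kN → shear rupture governs the shear term.
R_n = 1125 + 1.0 × 430 × 680 / 1000 = 1417 kN.
Design strength φR_n = 0.75 × 1417 = 1060 kN.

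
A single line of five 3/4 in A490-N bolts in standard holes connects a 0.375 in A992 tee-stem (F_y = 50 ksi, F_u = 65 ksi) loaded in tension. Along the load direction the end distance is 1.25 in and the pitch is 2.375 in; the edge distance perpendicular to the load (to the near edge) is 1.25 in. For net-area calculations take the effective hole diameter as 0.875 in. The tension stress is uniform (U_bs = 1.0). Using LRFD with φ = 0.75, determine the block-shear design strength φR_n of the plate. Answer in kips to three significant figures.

89.6 kips

Shear plane L_v = 1.25 + 4·2.375 = 10.75 in; A_gv = 10.75 × 0.375 = 4.031 in².
A_nv = (10.75 − 4.5·0.875) × 0.375 = 2.555 in².
A_nt = (1.25 − 0.5·0.875) × 0.375 = 0.3047 in².
0.6 F_u A_nv = 99.63 kips; 0.6 F_y A_gv = 120.9 kips → shear rupture governs the shear term.
R_n = 99.63 + 1.0 × 65 × 0.3047 = 119.4 kips.
Design strength φR_n = 0.75 × 119.4 = 89.6 kips.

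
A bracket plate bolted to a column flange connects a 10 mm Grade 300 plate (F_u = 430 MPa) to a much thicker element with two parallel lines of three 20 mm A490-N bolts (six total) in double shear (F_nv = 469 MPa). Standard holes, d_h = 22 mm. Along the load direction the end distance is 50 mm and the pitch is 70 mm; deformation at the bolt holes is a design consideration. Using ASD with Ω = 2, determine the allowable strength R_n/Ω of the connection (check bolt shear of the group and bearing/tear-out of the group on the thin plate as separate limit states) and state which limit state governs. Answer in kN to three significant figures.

Bolt shear: A_b = π·20²/4 = 314.2 mm²; R_n = 469 × 314.2 × 6 × 2 / 1000 = 1768 kN → 1768 / 2 = 884 kN.
Bearing (1.2 l_c t F_u ≤ 2.4 d t F_u): upper limit = 2.4·20·10·430 / 1000 = 206.4 kN.
  Edge l_c = 50 − 22/2 = 39 → r_n = 201.2 kN; interior l_c = 70 − 22 = 48 → r_n = 206.4 kN.
  R_n,bearing = 2·201.2 + 4·206.4 = 1228 kN → 1228 / 2 = 614 kN.
Bearing governs: 614 kN.

614 kN (bearing governs)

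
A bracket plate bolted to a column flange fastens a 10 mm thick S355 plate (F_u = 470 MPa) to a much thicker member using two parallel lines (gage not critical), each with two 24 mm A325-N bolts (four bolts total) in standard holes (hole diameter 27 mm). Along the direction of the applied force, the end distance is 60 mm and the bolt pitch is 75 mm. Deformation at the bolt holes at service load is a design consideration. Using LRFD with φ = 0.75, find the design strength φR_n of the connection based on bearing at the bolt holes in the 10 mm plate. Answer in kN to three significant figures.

799 kN

Per bolt r_n = 1.2 l_c t F_u ≤ 2.4 d t F_u; upper limit = 2.4 × 24 × 10 × 470 / 1000 = 270.7 kN.
Edge bolt: l_c = 60 − 27/2 = 46.5 mm → 1.2 × 46.5 × 10 × 470 / 1000 = 262.3 → r_n = 262.3 kN.
Interior bolts: l_c = 75 − 27 = 48 mm → 1.2 × 48 × 10 × 470 / 1000 = 270.7 → r_n = 270.7 kN.
R_n = 2 × 262.3 + 2 × 270.7 = 1066 kN.
Design strength φR_n = 0.75 × 1066 = 799 kN.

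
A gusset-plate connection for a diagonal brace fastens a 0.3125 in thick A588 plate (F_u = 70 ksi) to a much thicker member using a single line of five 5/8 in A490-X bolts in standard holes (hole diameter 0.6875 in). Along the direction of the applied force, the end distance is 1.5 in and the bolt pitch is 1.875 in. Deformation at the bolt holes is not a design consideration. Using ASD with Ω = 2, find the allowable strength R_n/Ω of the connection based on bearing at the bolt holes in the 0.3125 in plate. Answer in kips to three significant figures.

Per bolt r_n = 1.5 l_c t F_u ≤ 3.0 d t F_u; upper limit = 3.0 × 0.625 × 0.3125 × 70 = 41.02 kips.
Edge bolt: l_c = 1.5 − 0.6875/2 = 1.156 in → 1.5 × 1.156 × 0.3125 × 70 = 37.94 → r_n = 37.94 kips.
Interior bolts: l_c = 1.875 − 0.6875 = 1.188 in → 1.5 × 1.188 × 0.3125 × 70 = 38.96 → r_n = 38.96 kips.
R_n = 1 × 37.94 + 4 × 38.96 = 193.8 kips.
Allowable strength R_n/Ω = 193.8 / 2 = 96.9 kips.

96.9 kips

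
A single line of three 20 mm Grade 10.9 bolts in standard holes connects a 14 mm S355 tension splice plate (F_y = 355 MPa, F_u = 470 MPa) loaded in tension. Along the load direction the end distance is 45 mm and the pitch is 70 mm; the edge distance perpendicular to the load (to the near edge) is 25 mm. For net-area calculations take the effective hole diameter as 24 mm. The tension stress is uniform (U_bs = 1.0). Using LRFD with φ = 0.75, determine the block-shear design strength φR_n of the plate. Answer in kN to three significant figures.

434 kN

Shear plane L_v = 45 + 2·70 = 185 mm; A_gv = 185 × 14 = 2590 mm².
A_nv = (185 − 2.5·24) × 14 = 1750 mm².
A_nt = (25 − 0.5·24) × 14 = 182 mm².
0.6 F_u A_nv = 493.5 kN; 0.6 F_y A_gv = 551.7 kN → shear rupture governs the shear term.
R_n = 493.5 + 1.0 × 470 × 182 / 1000 = 579 kN.
Design strength φR_n = 0.75 × 579 = 434 kN.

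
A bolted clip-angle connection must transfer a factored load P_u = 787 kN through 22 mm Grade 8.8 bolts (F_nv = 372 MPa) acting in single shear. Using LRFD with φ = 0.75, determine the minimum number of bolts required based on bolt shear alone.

8 bolts

A_b = π·22²/4 = 380.1 mm².
Per-bolt design strength φR_n = 0.75 × 372 × 380.1 × 1 / 1000 = 106.1 kN.
n ≥ 787 / 106.1 = 7.421 → use 8 bolts.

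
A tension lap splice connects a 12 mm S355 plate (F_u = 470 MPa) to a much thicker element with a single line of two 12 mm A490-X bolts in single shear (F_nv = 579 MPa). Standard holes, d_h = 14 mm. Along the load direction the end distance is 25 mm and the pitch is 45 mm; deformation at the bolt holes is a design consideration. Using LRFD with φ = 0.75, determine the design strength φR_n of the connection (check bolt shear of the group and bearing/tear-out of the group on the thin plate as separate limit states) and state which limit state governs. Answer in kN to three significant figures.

Bolt shear: A_b = π·12²/4 = 113.1 mm²; R_n = 579 × 113.1 × 2 × 1 / 1000 = 131 kN → 0.75 × 131 = 98.2 kN.
Bearing (1.2 l_c t F_u ≤ 2.4 d t F_u): upper limit = 2.4·12·12·470 / 1000 = 162.4 kN.
  Edge l_c = 25 − 14/2 = 18 → r_n = 121.8 kN; interior l_c = 45 − 14 = 31 → r_n = 162.4 kN.
  R_n,bearing = 1·121.8 + 1·162.4 = 284.3 kN → 0.75 × 284.3 = 213 kN.
Bolt shear governs: 98.2 kN.

98.2 kN (bolt shear governs)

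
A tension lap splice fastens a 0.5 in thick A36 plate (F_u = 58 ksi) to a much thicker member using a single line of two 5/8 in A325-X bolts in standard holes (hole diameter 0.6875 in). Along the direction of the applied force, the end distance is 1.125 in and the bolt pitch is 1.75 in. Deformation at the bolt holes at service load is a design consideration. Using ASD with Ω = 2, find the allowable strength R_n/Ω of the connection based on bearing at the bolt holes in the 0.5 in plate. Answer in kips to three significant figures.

32.1 kips

Per bolt r_n = 1.2 l_c t F_u ≤ 2.4 d t F_u; upper limit = 2.4 × 0.625 × 0.5 × 58 = 43.5 kips.
Edge bolt: l_c = 1.125 − 0.6875/2 = 0.7812 in → 1.2 × 0.7812 × 0.5 × 58 = 27.19 → r_n = 27.19 kips.
Interior bolts: l_c = 1.75 − 0.6875 = 1.062 in → 1.2 × 1.062 × 0.5 × 58 = 36.97 → r_n = 36.97 kips.
R_n = 1 × 27.19 + 1 × 36.97 = 64.16 kips.
Allowable strength R_n/Ω = 64.16 / 2 = 32.1 kips.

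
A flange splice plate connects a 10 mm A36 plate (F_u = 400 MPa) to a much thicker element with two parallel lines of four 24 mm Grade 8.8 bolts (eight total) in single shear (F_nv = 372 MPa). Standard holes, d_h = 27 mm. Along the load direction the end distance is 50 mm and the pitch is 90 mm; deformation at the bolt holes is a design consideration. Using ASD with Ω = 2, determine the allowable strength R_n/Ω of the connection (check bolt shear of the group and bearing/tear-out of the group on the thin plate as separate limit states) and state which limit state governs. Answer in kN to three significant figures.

673 kN (bolt shear governs)

Bolt shear: A_b = π·24²/4 = 452.4 mm²; R_n = 372 × 452.4 × 8 × 1 / 1000 = 1346 kN → 1346 / 2 = 673 kN.
Bearing (1.2 l_c t F_u ≤ 2.4 d t F_u): upper limit = 2.4·24·10·400 / 1000 = 230.4 kN.
  Edge l_c = 50 − 27/2 = 36.5 → r_n = 175.2 kN; interior l_c = 90 − 27 = 63 → r_n = 230.4 kN.
  R_n,bearing = 2·175.2 + 6·230.4 = 1733 kN → 1733 / 2 = 866 kN.
Bolt shear governs: 673 kN.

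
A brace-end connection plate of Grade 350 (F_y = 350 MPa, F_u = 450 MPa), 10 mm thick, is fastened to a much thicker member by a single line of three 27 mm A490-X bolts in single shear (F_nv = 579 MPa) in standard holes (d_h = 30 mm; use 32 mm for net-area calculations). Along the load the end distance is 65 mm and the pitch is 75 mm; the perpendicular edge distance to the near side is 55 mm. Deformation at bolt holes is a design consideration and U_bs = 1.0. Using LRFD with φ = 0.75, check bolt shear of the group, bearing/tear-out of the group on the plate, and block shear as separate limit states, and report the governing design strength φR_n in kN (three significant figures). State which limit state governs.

405 kN (block shear governs)

Bolt shear: A_b = π·27²/4 = 572.6 mm²; R_n = 579 × 572.6 × 3 × 1 / 1000 = 994.5 kN → 0.75 × 994.5 = 746 kN.
Bearing: edge l_c = 50, r_n = 270 kN; interior l_c = 45, r_n = 243 kN; R_n = 270 + 2·243 = 756 kN → 567 kN.
Block shear: A_gv = 2150, A_nv = 1350, A_nt = 390 mm²; R_n = min(0.6F_uA_nv, 0.6F_yA_gv) + U_bs·F_u·A_nt = 540 kN → 405 kN.
Block shear governs: 405 kN.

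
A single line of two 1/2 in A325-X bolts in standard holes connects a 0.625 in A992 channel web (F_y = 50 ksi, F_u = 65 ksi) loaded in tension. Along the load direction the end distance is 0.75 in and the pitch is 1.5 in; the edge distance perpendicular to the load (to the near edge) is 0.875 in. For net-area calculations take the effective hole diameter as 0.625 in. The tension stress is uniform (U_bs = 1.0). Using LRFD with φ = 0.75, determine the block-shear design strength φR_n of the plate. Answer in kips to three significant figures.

41.1 kips

Shear plane L_v = 0.75 + 1·1.5 = 2.25 in; A_gv = 2.25 × 0.625 = 1.406 in².
A_nv = (2.25 − 1.5·0.625) × 0.625 = 0.8203 in².
A_nt = (0.875 − 0.5·0.625) × 0.625 = 0.3516 in².
0.6 F_u A_nv = 31.99 kips; 0.6 F_y A_gv = 42.19 kips → shear rupture governs the shear term.
R_n = 31.99 + 1.0 × 65 × 0.3516 = 54.84 kips.
Design strength φR_n = 0.75 × 54.84 = 41.1 kips.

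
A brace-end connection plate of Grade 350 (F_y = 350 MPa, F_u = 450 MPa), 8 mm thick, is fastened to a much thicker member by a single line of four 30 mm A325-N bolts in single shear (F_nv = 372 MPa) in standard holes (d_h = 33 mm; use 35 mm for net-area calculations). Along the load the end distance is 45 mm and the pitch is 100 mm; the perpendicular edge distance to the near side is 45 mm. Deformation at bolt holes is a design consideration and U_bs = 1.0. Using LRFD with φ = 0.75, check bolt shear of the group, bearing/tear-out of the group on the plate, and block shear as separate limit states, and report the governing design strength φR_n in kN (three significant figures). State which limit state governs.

435 kN (block shear governs)

Bolt shear: A_b = π·30²/4 = 706.9 mm²; R_n = 372 × 706.9 × 4 × 1 / 1000 = 1052 kN → 0.75 × 1052 = 789 kN.
Bearing: edge l_c = 28.5, r_n = 123.1 kN; interior l_c = 67, r_n = 259.2 kN; R_n = 123.1 + 3·259.2 = 900.7 kN → 676 kN.
Block shear: A_gv = 2760, A_nv = 1780, A_nt = 220 mm²; R_n = min(0.6F_uA_nv, 0.6F_yA_gv) + U_bs·F_u·A_nt = 579.6 kN → 435 kN.
Block shear governs: 435 kN.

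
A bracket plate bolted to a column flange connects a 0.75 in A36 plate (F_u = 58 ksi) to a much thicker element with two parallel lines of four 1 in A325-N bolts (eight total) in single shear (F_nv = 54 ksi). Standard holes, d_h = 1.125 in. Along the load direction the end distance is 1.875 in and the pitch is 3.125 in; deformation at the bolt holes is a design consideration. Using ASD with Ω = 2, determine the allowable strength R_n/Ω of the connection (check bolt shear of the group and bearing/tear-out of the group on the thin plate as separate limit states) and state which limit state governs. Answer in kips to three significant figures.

Bolt shear: A_b = π·1²/4 = 0.7854 in²; R_n = 54 × 0.7854 × 8 × 1 = 339.3 kips → 339.3 / 2 = 170 kips.
Bearing (1.2 l_c t F_u ≤ 2.4 d t F_u): upper limit = 2.4·1·0.75·58 = 104.4 kips.
  Edge l_c = 1.875 − 1.125/2 = 1.312 → r_n = 68.51 kips; interior l_c = 3.125 − 1.125 = 2 → r_n = 104.4 kips.
  R_n,bearing = 2·68.51 + 6·104.4 = 763.4 kips → 763.4 / 2 = 382 kips.
Bolt shear governs: 170 kips.

170 kips (bolt shear governs)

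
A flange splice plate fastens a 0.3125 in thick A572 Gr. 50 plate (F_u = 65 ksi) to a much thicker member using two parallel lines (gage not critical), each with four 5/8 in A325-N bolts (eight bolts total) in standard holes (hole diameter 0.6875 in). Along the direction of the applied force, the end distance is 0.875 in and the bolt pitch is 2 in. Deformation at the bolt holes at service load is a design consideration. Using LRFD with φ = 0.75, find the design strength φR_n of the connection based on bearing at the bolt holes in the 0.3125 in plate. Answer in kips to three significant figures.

157 kips

Per bolt r_n = 1.2 l_c t F_u ≤ 2.4 d t F_u; upper limit = 2.4 × 0.625 × 0.3125 × 65 = 30.47 kips.
Edge bolt: l_c = 0.875 − 0.6875/2 = 0.5312 in → 1.2 × 0.5312 × 0.3125 × 65 = 12.95 → r_n = 12.95 kips.
Interior bolts: l_c = 2 − 0.6875 = 1.312 in → 1.2 × 1.312 × 0.3125 × 65 = 31.99 → r_n = 30.47 kips.
R_n = 2 × 12.95 + 6 × 30.47 = 208.7 kips.
Design strength φR_n = 0.75 × 208.7 = 157 kips.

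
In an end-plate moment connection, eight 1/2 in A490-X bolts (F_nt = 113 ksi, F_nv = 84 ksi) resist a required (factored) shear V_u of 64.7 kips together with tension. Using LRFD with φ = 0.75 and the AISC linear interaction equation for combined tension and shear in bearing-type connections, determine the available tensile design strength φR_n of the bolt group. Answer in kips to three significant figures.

86 kips

A_b = π·0.5²/4 = 0.1963 in²; f_rv = 64.7 / (8 × 0.1963) = 41.19 ksi.
F'_nt = 1.3 F_nt − (F_nt / φF_nv) f_rv = 1.3·113 − (113/(0.75·84))·41.19 = 73.02 ksi, capped at F_nt → F'_nt = 73.02 ksi.
R_n = F'_nt · A_b · n = 73.02 × 0.1963 × 8 = 114.7 kips.
Design strength φR_n = 0.75 × 114.7 = 86 kips.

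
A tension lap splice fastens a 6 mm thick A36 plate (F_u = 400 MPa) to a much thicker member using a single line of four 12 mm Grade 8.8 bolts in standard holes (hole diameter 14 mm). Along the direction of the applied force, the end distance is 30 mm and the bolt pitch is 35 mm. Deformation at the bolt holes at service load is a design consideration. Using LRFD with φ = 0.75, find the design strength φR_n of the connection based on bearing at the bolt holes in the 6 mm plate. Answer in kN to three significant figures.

Per bolt r_n = 1.2 l_c t F_u ≤ 2.4 d t F_u; upper limit = 2.4 × 12 × 6 × 400 / 1000 = 69.12 kN.
Edge bolt: l_c = 30 − 14/2 = 23 mm → 1.2 × 23 × 6 × 400 / 1000 = 66.24 → r_n = 66.24 kN.
Interior bolts: l_c = 35 − 14 = 21 mm → 1.2 × 21 × 6 × 400 / 1000 = 60.48 → r_n = 60.48 kN.
R_n = 1 × 66.24 + 3 × 60.48 = 247.7 kN.
Design strength φR_n = 0.75 × 247.7 = 186 kN.

186 kN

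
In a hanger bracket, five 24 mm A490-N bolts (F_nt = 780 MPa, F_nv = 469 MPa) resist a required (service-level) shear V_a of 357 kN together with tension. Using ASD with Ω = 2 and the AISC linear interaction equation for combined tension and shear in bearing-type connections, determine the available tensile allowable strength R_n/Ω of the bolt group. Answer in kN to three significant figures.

A_b = π·24²/4 = 452.4 mm²; f_rv = 357 × 1000 / (5 × 452.4) = 157.8 MPa.
F'_nt = 1.3 F_nt − (Ω F_nt / F_nv) f_rv = 1.3·780 − (2·780/469)·157.8 = 489 MPa, capped at F_nt → F'_nt = 489 MPa.
R_n = F'_nt · A_b · n = 489 × 452.4 × 5 / 1000 = 1106 kN.
Allowable strength R_n/Ω = 1106 / 2 = 553 kN.

553 kN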